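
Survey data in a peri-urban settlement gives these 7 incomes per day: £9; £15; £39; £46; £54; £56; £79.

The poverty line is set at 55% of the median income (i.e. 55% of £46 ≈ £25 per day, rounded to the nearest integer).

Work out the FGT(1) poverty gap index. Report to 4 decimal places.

0.1486

Poor units: £9, £15 (q = 2 of N = 7).
Shortfall ratios: (25−9)/25 = 0.6400; (25−15)/25 = 0.4000.
Σ = 1.040000. Dividing by the full population N = 7 gives P₁ = 0.1486.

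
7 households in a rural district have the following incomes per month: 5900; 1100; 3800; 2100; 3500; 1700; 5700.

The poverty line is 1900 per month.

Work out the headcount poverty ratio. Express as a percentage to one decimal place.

28.6%

2 of the 7 households have income below 1900.
H = 2/7 = 28.6%.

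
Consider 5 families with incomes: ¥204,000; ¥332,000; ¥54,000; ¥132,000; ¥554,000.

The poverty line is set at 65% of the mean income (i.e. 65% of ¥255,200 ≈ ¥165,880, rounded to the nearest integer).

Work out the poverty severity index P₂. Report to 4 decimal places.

Poor units: ¥54,000, ¥132,000 (q = 2 of N = 5).
Relative gaps: (165880−54000)/165880 = 0.6745; (165880−132000)/165880 = 0.2042.
Squared: 0.4549; 0.0417.
Sum = 0.496617; P₂ = 0.496617 / 5 = 0.0993.

0.0993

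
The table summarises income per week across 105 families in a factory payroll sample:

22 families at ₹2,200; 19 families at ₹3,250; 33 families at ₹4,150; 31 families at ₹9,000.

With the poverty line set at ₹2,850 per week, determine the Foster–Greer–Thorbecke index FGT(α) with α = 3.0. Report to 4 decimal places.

0.0025

Below z: 22×₹2,200 (q = 22 of N = 105).
Normalized shortfalls: (2850−2200)/2850 = 0.2281 (×22).
Raised to α = 3.0: 0.01186 (×22).
Sum = 0.260993; FGT(3.0) = 0.260993 / 105 = 0.0025.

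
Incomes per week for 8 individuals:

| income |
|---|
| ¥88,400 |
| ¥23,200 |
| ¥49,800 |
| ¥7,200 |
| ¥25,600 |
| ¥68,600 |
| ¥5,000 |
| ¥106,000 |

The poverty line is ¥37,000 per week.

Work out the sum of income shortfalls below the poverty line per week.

Below the line: ¥5,000, ¥7,200, ¥23,200, ¥25,600 (q = 4 of N = 8).
Individual gaps: 37000−5000 = 32000; 37000−7200 = 29800; 37000−23200 = 13800; 37000−25600 = 11400.
Aggregate gap = ¥87,000.

¥87,000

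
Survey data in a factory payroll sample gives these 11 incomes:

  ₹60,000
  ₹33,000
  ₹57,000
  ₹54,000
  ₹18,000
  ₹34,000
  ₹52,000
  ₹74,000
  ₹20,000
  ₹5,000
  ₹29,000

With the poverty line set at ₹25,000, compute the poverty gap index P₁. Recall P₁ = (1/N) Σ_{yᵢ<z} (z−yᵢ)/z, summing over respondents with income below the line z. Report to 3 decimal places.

0.116

Poor units: ₹5,000, ₹18,000, ₹20,000 (q = 3 of N = 11).
Shortfall ratios: (25000−5000)/25000 = 0.8000; (25000−18000)/25000 = 0.2800; (25000−20000)/25000 = 0.2000.
Σ = 1.280000. Dividing by the full population N = 11 gives P₁ = 0.116.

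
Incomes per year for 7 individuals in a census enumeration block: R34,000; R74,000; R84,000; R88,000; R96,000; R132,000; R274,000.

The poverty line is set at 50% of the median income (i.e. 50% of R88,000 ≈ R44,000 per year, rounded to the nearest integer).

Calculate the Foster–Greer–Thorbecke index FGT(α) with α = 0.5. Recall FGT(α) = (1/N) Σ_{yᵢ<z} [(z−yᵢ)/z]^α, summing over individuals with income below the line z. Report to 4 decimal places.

Below z: R34,000 (q = 1 of N = 7).
Gap ratios (z−y)/z: (44000−34000)/44000 = 0.2273.
Raised to α = 0.5: 0.47673.
Sum = 0.476731; FGT(0.5) = 0.476731 / 7 = 0.0681.

0.0681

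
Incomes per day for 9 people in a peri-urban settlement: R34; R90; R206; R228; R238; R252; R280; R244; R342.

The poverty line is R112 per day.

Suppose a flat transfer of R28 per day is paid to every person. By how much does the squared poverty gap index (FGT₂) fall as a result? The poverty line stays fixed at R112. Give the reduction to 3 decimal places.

0.036

Before: below the line — R34, R90; squared poverty gap index (FGT₂) = 0.05818.
After the R28 transfer: below the line — R62; squared poverty gap index (FGT₂) = 0.02214.
Reduction = 0.05818 − 0.02214 = 0.036.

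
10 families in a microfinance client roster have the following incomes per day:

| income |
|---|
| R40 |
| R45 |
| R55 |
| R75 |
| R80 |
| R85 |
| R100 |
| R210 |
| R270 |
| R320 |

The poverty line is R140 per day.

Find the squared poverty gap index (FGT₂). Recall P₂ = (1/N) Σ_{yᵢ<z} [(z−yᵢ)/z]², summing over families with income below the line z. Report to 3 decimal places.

Below the line: R40, R45, R55, R75, R80, R85, R100 (q = 7 of N = 10).
Normalized shortfalls: (140−40)/140 = 0.7143; (140−45)/140 = 0.6786; (140−55)/140 = 0.6071; (140−75)/140 = 0.4643; (140−80)/140 = 0.4286; (140−85)/140 = 0.3929; (140−100)/140 = 0.2857.
Squared: 0.5102; 0.4605; 0.3686; 0.2156; 0.1837; 0.1543; 0.0816.
Sum = 1.974490; P₂ = 1.974490 / 10 = 0.197.

0.197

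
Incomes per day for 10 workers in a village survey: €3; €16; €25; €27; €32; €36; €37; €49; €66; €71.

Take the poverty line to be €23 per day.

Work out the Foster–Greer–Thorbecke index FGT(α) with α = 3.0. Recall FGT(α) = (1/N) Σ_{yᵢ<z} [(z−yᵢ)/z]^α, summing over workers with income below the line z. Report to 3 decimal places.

0.069

Below the line: €3, €16 (q = 2 of N = 10).
Normalized shortfalls: (23−3)/23 = 0.8696; (23−16)/23 = 0.3043.
Raised to α = 3.0: 0.65752; 0.02819.
Sum = 0.685707; FGT(3.0) = 0.685707 / 10 = 0.069.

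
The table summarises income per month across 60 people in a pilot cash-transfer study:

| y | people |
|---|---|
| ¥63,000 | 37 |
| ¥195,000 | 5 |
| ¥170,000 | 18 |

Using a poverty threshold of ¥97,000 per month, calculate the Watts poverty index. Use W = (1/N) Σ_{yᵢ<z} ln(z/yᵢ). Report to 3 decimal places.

Below the line: 37×¥63,000 (q = 37 of N = 60).
ln(z/y) terms: ln(97000/63000) = 0.4316 (×37).
W = 15.968321 / 60 = 0.266.

0.266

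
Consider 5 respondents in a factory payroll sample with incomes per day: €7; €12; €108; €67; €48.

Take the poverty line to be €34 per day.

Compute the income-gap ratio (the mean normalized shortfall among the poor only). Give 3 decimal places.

Below the line: €7, €12 (q = 2 of N = 5).
Relative gaps: 0.7941, 0.6471; sum = 1.441176.
I averages over the q = 2 poor units only: 1.441176 / 2 = 0.721.

0.721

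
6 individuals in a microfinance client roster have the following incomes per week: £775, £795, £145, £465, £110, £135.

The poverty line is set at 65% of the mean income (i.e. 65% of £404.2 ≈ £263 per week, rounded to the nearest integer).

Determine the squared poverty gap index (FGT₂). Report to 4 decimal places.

Below the line: £110, £135, £145 (q = 3 of N = 6).
Normalized shortfalls: (263−110)/263 = 0.5817; (263−135)/263 = 0.4867; (263−145)/263 = 0.4487.
Squared: 0.3384; 0.2369; 0.2013.
Sum = 0.776605; P₂ = 0.776605 / 6 = 0.1294.

0.1294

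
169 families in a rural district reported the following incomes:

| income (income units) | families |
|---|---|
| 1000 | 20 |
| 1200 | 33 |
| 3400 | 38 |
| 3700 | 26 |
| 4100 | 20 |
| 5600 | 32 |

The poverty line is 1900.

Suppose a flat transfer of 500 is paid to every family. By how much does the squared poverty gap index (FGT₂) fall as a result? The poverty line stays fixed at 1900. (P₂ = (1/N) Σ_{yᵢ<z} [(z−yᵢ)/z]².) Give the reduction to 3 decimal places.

Before: below the line — 20×1000, 33×1200; squared poverty gap index (FGT₂) = 0.05306.
After the 500 transfer: below the line — 20×1500, 33×1700; squared poverty gap index (FGT₂) = 0.00741.
Reduction = 0.05306 − 0.00741 = 0.046.

0.046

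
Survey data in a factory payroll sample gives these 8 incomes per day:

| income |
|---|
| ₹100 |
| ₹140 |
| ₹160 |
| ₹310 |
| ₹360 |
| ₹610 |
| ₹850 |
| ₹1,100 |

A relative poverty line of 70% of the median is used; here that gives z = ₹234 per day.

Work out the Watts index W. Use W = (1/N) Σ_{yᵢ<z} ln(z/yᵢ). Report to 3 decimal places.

Poor units: ₹100, ₹140, ₹160 (q = 3 of N = 8).
Log shortfalls: ln(234/100) = 0.8502; ln(234/140) = 0.5137; ln(234/160) = 0.3801.
W = 1.743977 / 8 = 0.218.

0.218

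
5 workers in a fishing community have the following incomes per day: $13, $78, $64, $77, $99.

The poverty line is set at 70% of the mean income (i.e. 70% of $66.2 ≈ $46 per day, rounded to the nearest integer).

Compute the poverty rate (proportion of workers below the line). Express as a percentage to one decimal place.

20.0%

1 of the 5 workers have income below $46.
H = 1/5 = 20.0%.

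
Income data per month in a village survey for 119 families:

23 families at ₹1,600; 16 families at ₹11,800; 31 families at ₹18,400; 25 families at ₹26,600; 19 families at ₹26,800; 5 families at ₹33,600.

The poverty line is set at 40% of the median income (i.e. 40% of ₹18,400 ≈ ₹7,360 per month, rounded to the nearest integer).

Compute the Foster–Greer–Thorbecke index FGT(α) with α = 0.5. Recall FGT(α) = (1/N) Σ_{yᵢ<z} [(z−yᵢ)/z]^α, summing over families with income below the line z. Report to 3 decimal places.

Poor units: 23×₹1,600 (q = 23 of N = 119).
Gap ratios (z−y)/z: (7360−1600)/7360 = 0.7826 (×23).
Raised to α = 0.5: 0.88465 (×23).
Sum = 20.346990; FGT(0.5) = 20.346990 / 119 = 0.171.

0.171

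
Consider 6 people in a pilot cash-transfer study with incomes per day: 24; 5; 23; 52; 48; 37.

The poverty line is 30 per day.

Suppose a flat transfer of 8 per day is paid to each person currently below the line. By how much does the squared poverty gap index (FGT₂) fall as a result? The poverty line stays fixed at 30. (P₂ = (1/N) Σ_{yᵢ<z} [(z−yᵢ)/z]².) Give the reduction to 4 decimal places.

Before: below the line — 5, 23, 24; squared poverty gap index (FGT₂) = 0.131481.
After the 8 transfer: below the line — 13; squared poverty gap index (FGT₂) = 0.053519.
Reduction = 0.131481 − 0.053519 = 0.0780.

0.0780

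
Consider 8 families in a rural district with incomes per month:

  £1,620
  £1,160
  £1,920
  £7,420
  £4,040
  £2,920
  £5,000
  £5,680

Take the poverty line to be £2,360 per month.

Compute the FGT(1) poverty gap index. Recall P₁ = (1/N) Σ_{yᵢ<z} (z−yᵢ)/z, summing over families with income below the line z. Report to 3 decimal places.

0.126

Below the line: £1,160, £1,620, £1,920 (q = 3 of N = 8).
Normalized shortfalls: (2360−1160)/2360 = 0.5085; (2360−1620)/2360 = 0.3136; (2360−1920)/2360 = 0.1864.
Sum of shortfalls = 1.008475; P₁ averages over all N: 1.008475 / 8 = 0.126.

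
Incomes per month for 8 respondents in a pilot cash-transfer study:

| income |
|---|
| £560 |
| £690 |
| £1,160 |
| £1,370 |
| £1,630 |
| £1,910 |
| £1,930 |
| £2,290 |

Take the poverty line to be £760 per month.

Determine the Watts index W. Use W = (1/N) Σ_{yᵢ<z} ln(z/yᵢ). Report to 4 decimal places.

0.0503

Below z: £560, £690 (q = 2 of N = 8).
Log gaps: ln(760/560) = 0.3054; ln(760/690) = 0.0966.
W = 0.402008 / 8 = 0.0503.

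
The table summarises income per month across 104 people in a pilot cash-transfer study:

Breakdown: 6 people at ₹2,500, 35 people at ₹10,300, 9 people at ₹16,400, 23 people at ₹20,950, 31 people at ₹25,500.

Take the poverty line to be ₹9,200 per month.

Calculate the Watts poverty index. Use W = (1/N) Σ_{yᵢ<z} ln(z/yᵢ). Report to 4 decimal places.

Below z: 6×₹2,500 (q = 6 of N = 104).
Log shortfalls: ln(9200/2500) = 1.3029 (×6).
W = 7.817477 / 104 = 0.0752.

0.0752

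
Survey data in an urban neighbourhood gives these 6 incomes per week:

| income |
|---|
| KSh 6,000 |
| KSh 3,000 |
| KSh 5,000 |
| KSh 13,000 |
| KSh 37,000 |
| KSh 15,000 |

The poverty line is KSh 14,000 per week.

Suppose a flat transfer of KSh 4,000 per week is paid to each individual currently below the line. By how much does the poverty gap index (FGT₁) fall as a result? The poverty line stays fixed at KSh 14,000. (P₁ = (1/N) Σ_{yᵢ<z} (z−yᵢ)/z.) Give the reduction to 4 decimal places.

Before: below the line — KSh 3,000, KSh 5,000, KSh 6,000, KSh 13,000; poverty gap index (FGT₁) = 0.345238.
After the KSh 4,000 transfer: below the line — KSh 7,000, KSh 9,000, KSh 10,000; poverty gap index (FGT₁) = 0.190476.
Reduction = 0.345238 − 0.190476 = 0.1548.

0.1548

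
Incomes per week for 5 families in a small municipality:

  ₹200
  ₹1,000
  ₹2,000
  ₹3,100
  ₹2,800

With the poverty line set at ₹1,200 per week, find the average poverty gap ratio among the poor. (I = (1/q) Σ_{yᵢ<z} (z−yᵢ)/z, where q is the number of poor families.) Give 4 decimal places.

0.5000

Below z: ₹200, ₹1,000 (q = 2 of N = 5).
Relative gaps: 0.8333, 0.1667; sum = 1.000000.
I averages over the q = 2 poor units only: 1.000000 / 2 = 0.5000.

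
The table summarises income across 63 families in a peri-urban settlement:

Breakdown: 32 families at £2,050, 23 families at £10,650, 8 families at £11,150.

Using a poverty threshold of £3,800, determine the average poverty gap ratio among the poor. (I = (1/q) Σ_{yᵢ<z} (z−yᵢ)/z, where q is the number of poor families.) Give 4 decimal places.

0.4605

Below the line: 32×£2,050 (q = 32 of N = 63).
Shortfall ratios (z−y)/z: 0.4605 (×32); sum = 14.736842.
I averages over the q = 32 poor units only: 14.736842 / 32 = 0.4605.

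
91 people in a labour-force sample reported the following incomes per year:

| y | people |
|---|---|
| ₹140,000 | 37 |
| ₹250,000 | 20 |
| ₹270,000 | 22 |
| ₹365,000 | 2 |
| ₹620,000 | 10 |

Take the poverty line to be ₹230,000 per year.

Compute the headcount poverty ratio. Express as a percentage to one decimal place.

40.7%

37 of the 91 people have income below ₹230,000.
H = 37/91 = 40.7%.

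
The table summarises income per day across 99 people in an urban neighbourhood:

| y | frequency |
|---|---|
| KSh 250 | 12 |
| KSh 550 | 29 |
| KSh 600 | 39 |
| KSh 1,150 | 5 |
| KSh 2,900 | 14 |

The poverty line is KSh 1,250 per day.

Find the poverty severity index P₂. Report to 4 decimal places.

Incomes under z: 12×KSh 250, 29×KSh 550, 39×KSh 600, 5×KSh 1,150 (q = 85 of N = 99).
Shortfall ratios: (1250−250)/1250 = 0.8000 (×12); (1250−550)/1250 = 0.5600 (×29); (1250−600)/1250 = 0.5200 (×39); (1250−1150)/1250 = 0.0800 (×5).
Squared: 0.6400 (×12); 0.3136 (×29); 0.2704 (×39); 0.0064 (×5).
Sum = 27.352000; P₂ = 27.352000 / 99 = 0.2763.

0.2763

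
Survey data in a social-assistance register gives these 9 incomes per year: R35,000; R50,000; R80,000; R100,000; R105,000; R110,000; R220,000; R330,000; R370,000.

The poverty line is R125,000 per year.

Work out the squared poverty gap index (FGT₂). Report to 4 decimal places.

0.1209

Poor units: R35,000, R50,000, R80,000, R100,000, R105,000, R110,000 (q = 6 of N = 9).
Normalized shortfalls: (125000−35000)/125000 = 0.7200; (125000−50000)/125000 = 0.6000; (125000−80000)/125000 = 0.3600; (125000−100000)/125000 = 0.2000; (125000−105000)/125000 = 0.1600; (125000−110000)/125000 = 0.1200.
Squared: 0.5184; 0.3600; 0.1296; 0.0400; 0.0256; 0.0144.
Sum = 1.088000; P₂ = 1.088000 / 9 = 0.1209.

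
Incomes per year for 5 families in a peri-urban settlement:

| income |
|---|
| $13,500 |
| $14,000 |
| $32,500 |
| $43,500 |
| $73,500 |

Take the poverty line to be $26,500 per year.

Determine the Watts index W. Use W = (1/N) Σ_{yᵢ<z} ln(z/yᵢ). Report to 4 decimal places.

0.2625

Below the line: $13,500, $14,000 (q = 2 of N = 5).
Log shortfalls: ln(26500/13500) = 0.6745; ln(26500/14000) = 0.6381.
W = 1.312542 / 5 = 0.2625.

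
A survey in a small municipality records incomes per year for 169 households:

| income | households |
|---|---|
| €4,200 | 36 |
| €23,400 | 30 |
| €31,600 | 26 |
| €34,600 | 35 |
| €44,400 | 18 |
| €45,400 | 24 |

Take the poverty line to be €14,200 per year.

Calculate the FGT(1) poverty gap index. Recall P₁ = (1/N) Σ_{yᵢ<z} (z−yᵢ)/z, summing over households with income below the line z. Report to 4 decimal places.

Poor units: 36×€4,200 (q = 36 of N = 169).
Gap ratios (z−y)/z: (14200−4200)/14200 = 0.7042 (×36).
Sum of shortfalls = 25.352113; P₁ averages over all N: 25.352113 / 169 = 0.1500.

0.1500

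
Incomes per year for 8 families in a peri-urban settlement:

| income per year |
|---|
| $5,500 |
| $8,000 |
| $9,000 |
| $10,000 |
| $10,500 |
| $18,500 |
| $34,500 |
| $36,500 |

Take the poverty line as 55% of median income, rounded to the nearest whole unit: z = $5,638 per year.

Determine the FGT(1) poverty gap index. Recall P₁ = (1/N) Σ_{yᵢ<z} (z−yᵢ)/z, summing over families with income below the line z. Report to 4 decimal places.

0.0031

Poor units: $5,500 (q = 1 of N = 8).
Shortfall ratios: (5638−5500)/5638 = 0.0245.
Σ = 0.024477. Dividing by the full population N = 8 gives P₁ = 0.0031.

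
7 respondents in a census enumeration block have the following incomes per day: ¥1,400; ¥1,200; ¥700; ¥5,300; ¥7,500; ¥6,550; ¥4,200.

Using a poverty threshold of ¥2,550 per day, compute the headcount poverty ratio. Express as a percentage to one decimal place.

3 of the 7 respondents have income below ¥2,550.
H = 3/7 = 42.9%.

42.9%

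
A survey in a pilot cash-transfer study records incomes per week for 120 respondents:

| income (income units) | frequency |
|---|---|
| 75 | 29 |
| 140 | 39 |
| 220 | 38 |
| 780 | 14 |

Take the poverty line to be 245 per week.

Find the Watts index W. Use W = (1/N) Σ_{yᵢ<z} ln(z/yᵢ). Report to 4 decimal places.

Incomes under z: 29×75, 39×140, 38×220 (q = 106 of N = 120).
Log shortfalls: ln(245/75) = 1.1838 (×29); ln(245/140) = 0.5596 (×39); ln(245/220) = 0.1076 (×38).
W = 60.244314 / 120 = 0.5020.

0.5020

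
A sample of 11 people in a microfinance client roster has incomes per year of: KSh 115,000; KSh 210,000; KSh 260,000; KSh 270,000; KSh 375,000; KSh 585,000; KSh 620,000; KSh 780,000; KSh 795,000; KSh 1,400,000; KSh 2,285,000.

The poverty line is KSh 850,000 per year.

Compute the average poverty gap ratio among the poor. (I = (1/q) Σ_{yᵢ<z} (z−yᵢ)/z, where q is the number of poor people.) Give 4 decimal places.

Incomes under z: KSh 115,000, KSh 210,000, KSh 260,000, KSh 270,000, KSh 375,000, KSh 585,000, KSh 620,000, KSh 780,000, KSh 795,000 (q = 9 of N = 11).
Shortfall ratios (z−y)/z: 0.8647, 0.7529, 0.6941, 0.6824, 0.5588, 0.3118, 0.2706, 0.0824, 0.0647; sum = 4.282353.
I averages over the q = 9 poor units only: 4.282353 / 9 = 0.4758.

0.4758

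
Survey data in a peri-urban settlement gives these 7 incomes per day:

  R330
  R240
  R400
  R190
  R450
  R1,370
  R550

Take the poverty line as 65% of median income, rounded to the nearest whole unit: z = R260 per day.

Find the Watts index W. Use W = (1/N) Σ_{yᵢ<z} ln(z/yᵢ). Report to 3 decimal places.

0.056

Incomes under z: R190, R240 (q = 2 of N = 7).
ln(z/y) terms: ln(260/190) = 0.3137; ln(260/240) = 0.0800.
W = 0.393700 / 7 = 0.056.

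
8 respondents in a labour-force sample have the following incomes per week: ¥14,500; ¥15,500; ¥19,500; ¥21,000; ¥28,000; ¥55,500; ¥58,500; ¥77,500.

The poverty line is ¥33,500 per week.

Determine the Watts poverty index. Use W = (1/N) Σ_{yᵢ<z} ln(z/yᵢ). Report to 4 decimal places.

Below z: ¥14,500, ¥15,500, ¥19,500, ¥21,000, ¥28,000 (q = 5 of N = 8).
ln(z/y) terms: ln(33500/14500) = 0.8374; ln(33500/15500) = 0.7707; ln(33500/19500) = 0.5411; ln(33500/21000) = 0.4670; ln(33500/28000) = 0.1793.
W = 2.795597 / 8 = 0.3494.

0.3494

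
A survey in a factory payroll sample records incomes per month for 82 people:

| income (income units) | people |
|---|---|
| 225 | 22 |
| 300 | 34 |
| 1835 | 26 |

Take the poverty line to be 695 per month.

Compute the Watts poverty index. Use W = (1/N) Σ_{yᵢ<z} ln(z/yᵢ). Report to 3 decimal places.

0.651

Poor units: 22×225, 34×300 (q = 56 of N = 82).
Log gaps: ln(695/225) = 1.1278 (×22); ln(695/300) = 0.8401 (×34).
W = 53.376250 / 82 = 0.651.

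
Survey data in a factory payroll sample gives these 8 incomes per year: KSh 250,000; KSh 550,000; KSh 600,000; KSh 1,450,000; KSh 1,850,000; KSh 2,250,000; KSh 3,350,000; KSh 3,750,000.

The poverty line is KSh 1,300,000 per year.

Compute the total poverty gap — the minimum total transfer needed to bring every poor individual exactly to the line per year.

KSh 2,500,000

Below z: KSh 250,000, KSh 550,000, KSh 600,000 (q = 3 of N = 8).
Individual gaps: 1300000−250000 = 1050000; 1300000−550000 = 750000; 1300000−600000 = 700000.
Aggregate gap = KSh 2,500,000.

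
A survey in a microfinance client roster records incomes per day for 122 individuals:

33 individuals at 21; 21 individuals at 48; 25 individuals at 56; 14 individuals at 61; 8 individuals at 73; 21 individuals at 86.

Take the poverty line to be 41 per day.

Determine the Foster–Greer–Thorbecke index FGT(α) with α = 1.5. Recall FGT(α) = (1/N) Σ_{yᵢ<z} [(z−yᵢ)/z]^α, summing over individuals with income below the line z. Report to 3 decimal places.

Poor units: 33×21 (q = 33 of N = 122).
Shortfall ratios: (41−21)/41 = 0.4878 (×33).
Raised to α = 1.5: 0.34070 (×33).
Sum = 11.243024; FGT(1.5) = 11.243024 / 122 = 0.092.

0.092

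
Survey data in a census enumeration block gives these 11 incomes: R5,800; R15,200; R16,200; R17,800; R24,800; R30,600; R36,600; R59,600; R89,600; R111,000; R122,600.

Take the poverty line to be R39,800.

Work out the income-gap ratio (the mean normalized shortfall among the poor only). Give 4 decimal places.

Below the line: R5,800, R15,200, R16,200, R17,800, R24,800, R30,600, R36,600 (q = 7 of N = 11).
Relative gaps: 0.8543, 0.6181, 0.5930, 0.5528, 0.3769, 0.2312, 0.0804; sum = 3.306533.
The income-gap ratio divides by q (the poor only): 3.306533 / 7 = 0.4724.

0.4724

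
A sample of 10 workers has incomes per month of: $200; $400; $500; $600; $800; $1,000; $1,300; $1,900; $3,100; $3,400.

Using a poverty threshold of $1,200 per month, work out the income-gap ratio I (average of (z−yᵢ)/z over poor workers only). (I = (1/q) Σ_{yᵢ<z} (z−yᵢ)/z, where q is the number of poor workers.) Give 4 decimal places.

0.5139

Poor units: $200, $400, $500, $600, $800, $1,000 (q = 6 of N = 10).
Shortfall ratios (z−y)/z: 0.8333, 0.6667, 0.5833, 0.5000, 0.3333, 0.1667; sum = 3.083333.
The income-gap ratio divides by q (the poor only): 3.083333 / 6 = 0.5139.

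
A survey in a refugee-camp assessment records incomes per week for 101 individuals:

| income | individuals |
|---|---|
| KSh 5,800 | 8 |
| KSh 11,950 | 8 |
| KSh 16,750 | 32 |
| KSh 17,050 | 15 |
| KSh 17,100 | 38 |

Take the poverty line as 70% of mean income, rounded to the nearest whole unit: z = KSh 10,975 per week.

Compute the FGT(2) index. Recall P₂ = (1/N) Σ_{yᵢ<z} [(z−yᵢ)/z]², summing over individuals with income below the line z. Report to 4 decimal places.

Poor units: 8×KSh 5,800 (q = 8 of N = 101).
Normalized shortfalls: (10975−5800)/10975 = 0.4715 (×8).
Squared: 0.2223 (×8).
Sum = 1.778696; P₂ = 1.778696 / 101 = 0.0176.

0.0176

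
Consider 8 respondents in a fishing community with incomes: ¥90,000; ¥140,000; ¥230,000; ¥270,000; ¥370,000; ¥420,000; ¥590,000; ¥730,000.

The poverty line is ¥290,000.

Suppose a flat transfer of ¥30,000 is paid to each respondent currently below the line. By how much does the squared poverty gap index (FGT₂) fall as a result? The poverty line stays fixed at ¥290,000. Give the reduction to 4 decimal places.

Before: below the line — ¥90,000, ¥140,000, ¥230,000, ¥270,000; squared poverty gap index (FGT₂) = 0.098841.
After the ¥30,000 transfer: below the line — ¥120,000, ¥170,000, ¥260,000; squared poverty gap index (FGT₂) = 0.065696.
Reduction = 0.098841 − 0.065696 = 0.0331.

0.0331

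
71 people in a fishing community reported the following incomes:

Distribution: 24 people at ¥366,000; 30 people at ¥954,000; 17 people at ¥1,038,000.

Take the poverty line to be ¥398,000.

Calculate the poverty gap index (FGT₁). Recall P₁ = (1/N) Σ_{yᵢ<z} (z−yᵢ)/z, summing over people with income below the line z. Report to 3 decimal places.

0.027

Poor units: 24×¥366,000 (q = 24 of N = 71).
Normalized shortfalls: (398000−366000)/398000 = 0.0804 (×24).
Σ = 1.929648. Dividing by the full population N = 71 gives P₁ = 0.027.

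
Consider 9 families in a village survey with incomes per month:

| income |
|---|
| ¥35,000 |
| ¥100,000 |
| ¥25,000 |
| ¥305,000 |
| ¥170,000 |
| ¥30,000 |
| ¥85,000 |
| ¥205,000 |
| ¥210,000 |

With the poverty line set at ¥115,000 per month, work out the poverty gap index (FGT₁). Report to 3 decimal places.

Below the line: ¥25,000, ¥30,000, ¥35,000, ¥85,000, ¥100,000 (q = 5 of N = 9).
Normalized shortfalls: (115000−25000)/115000 = 0.7826; (115000−30000)/115000 = 0.7391; (115000−35000)/115000 = 0.6957; (115000−85000)/115000 = 0.2609; (115000−100000)/115000 = 0.1304.
Σ = 2.608696. Dividing by the full population N = 9 gives P₁ = 0.290.

0.290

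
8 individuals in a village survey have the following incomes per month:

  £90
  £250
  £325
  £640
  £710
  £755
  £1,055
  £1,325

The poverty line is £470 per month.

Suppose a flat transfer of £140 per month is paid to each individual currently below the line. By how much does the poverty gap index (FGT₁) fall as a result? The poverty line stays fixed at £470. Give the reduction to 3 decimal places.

0.112

Before: below the line — £90, £250, £325; poverty gap index (FGT₁) = 0.19814.
After the £140 transfer: below the line — £230, £390, £465; poverty gap index (FGT₁) = 0.08644.
Reduction = 0.19814 − 0.08644 = 0.112.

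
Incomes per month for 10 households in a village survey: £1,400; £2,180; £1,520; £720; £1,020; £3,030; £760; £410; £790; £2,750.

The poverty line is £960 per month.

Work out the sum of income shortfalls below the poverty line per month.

Below the line: £410, £720, £760, £790 (q = 4 of N = 10).
Individual gaps: 960−410 = 550; 960−720 = 240; 960−760 = 200; 960−790 = 170.
Aggregate gap = £1,160.

£1,160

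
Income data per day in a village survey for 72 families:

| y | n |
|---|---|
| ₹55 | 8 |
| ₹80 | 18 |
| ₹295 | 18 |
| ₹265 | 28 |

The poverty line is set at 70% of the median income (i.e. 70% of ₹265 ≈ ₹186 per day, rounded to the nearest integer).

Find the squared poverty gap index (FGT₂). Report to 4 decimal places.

0.1363

Below z: 8×₹55, 18×₹80 (q = 26 of N = 72).
Relative gaps: (186−55)/186 = 0.7043 (×8); (186−80)/186 = 0.5699 (×18).
Squared: 0.4960 (×8); 0.3248 (×18).
Sum = 9.814314; P₂ = 9.814314 / 72 = 0.1363.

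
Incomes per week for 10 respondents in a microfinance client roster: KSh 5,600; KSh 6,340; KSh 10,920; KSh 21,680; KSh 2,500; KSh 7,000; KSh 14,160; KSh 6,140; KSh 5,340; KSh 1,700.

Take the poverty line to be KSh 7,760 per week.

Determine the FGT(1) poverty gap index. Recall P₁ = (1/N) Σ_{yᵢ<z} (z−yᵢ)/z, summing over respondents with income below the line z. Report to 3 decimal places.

Below z: KSh 1,700, KSh 2,500, KSh 5,340, KSh 5,600, KSh 6,140, KSh 6,340, KSh 7,000 (q = 7 of N = 10).
Gap ratios (z−y)/z: (7760−1700)/7760 = 0.7809; (7760−2500)/7760 = 0.6778; (7760−5340)/7760 = 0.3119; (7760−5600)/7760 = 0.2784; (7760−6140)/7760 = 0.2088; (7760−6340)/7760 = 0.1830; (7760−7000)/7760 = 0.0979.
Sum of shortfalls = 2.538660; P₁ averages over all N: 2.538660 / 10 = 0.254.

0.254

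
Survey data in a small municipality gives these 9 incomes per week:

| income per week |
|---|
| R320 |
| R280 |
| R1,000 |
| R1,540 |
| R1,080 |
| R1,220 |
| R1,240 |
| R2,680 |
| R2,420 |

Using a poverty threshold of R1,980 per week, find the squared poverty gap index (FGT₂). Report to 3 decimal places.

Poor units: R280, R320, R1,000, R1,080, R1,220, R1,240, R1,540 (q = 7 of N = 9).
Relative gaps: (1980−280)/1980 = 0.8586; (1980−320)/1980 = 0.8384; (1980−1000)/1980 = 0.4949; (1980−1080)/1980 = 0.4545; (1980−1220)/1980 = 0.3838; (1980−1240)/1980 = 0.3737; (1980−1540)/1980 = 0.2222.
Squared: 0.7372; 0.7029; 0.2450; 0.2066; 0.1473; 0.1397; 0.0494.
Sum = 2.228038; P₂ = 2.228038 / 9 = 0.248.

0.248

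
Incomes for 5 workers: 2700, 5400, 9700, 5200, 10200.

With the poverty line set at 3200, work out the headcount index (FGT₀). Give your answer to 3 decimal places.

1 of the 5 workers have income below 3200.
H = 1/5 = 0.200.

0.200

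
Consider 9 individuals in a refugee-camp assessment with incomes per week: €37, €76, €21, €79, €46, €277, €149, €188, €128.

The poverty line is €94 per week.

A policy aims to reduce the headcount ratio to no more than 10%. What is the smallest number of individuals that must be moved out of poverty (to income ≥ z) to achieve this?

5 of the 9 individuals are poor, so H = 5/9 = 0.556.
A headcount ratio of at most 10% allows at most ⌊0.10 × 9⌋ = 0 poor individuals.
So at least 5 − 0 = 5 must be lifted.

5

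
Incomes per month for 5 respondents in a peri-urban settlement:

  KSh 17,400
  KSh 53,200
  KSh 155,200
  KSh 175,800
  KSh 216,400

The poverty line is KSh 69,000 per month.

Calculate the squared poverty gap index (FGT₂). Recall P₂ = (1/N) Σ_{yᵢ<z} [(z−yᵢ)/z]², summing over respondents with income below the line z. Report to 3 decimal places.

Below z: KSh 17,400, KSh 53,200 (q = 2 of N = 5).
Relative gaps: (69000−17400)/69000 = 0.7478; (69000−53200)/69000 = 0.2290.
Squared: 0.5592; 0.0524.
Sum = 0.611678; P₂ = 0.611678 / 5 = 0.122.

0.122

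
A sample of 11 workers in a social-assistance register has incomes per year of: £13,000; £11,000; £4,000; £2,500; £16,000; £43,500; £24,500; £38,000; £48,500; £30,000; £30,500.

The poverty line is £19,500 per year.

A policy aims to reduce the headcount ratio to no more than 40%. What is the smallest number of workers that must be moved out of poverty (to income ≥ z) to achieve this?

Currently q = 5 of N = 11 are below the line (H = 0.455).
A headcount ratio of at most 40% allows at most ⌊0.40 × 11⌋ = 4 poor workers.
So at least 5 − 4 = 1 must be lifted.

1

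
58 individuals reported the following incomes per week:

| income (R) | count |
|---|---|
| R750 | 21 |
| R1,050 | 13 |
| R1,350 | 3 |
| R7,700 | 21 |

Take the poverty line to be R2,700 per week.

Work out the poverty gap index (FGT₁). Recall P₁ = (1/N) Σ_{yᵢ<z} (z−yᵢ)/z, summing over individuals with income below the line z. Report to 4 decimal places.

0.4243

Poor units: 21×R750, 13×R1,050, 3×R1,350 (q = 37 of N = 58).
Normalized shortfalls: (2700−750)/2700 = 0.7222 (×21); (2700−1050)/2700 = 0.6111 (×13); (2700−1350)/2700 = 0.5000 (×3).
Sum of shortfalls = 24.611111; P₁ averages over all N: 24.611111 / 58 = 0.4243.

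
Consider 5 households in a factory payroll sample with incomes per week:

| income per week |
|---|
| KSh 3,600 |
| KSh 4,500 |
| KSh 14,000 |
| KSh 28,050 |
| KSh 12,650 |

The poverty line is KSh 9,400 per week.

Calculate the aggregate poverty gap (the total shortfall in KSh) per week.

KSh 10,700

Incomes under z: KSh 3,600, KSh 4,500 (q = 2 of N = 5).
Individual gaps: 9400−3600 = 5800; 9400−4500 = 4900.
Aggregate gap = KSh 10,700.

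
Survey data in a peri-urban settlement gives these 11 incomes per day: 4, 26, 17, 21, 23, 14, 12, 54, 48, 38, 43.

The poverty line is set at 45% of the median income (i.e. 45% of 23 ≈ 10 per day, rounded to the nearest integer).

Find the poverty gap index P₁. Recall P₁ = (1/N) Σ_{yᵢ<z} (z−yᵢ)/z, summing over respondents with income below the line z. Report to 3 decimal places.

0.055

Below the line: 4 (q = 1 of N = 11).
Gap ratios (z−y)/z: (10−4)/10 = 0.6000.
Sum of shortfalls = 0.600000; P₁ averages over all N: 0.600000 / 11 = 0.055.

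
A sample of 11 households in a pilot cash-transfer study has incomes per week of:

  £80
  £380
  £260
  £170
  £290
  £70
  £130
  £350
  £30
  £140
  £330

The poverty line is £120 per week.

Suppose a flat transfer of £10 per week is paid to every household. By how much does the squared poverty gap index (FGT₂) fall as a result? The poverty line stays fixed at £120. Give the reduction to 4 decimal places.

0.0208

Before: below the line — £30, £70, £80; squared poverty gap index (FGT₂) = 0.077020.
After the £10 transfer: below the line — £40, £80, £90; squared poverty gap index (FGT₂) = 0.056187.
Reduction = 0.077020 − 0.056187 = 0.0208.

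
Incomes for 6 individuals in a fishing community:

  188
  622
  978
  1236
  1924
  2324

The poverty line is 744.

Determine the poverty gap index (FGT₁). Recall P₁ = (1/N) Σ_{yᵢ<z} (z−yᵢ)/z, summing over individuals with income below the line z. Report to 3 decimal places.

0.152

Below z: 188, 622 (q = 2 of N = 6).
Shortfall ratios: (744−188)/744 = 0.7473; (744−622)/744 = 0.1640.
Sum of shortfalls = 0.911290; P₁ averages over all N: 0.911290 / 6 = 0.152.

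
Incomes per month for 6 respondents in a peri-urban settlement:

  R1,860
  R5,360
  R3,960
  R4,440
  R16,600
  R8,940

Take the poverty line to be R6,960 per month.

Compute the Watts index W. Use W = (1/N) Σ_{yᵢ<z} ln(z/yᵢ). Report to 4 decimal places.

Poor units: R1,860, R3,960, R4,440, R5,360 (q = 4 of N = 6).
ln(z/y) terms: ln(6960/1860) = 1.3196; ln(6960/3960) = 0.5639; ln(6960/4440) = 0.4495; ln(6960/5360) = 0.2612.
W = 2.594279 / 6 = 0.4324.

0.4324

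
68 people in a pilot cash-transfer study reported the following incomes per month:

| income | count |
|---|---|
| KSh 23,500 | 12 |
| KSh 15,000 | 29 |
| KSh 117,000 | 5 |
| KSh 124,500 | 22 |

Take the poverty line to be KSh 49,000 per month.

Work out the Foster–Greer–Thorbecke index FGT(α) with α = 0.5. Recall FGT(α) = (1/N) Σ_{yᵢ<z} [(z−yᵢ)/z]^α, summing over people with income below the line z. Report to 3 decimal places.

Below z: 29×KSh 15,000, 12×KSh 23,500 (q = 41 of N = 68).
Relative gaps: (49000−15000)/49000 = 0.6939 (×29); (49000−23500)/49000 = 0.5204 (×12).
Raised to α = 0.5: 0.83299 (×29); 0.72139 (×12).
Sum = 32.813519; FGT(0.5) = 32.813519 / 68 = 0.483.

0.483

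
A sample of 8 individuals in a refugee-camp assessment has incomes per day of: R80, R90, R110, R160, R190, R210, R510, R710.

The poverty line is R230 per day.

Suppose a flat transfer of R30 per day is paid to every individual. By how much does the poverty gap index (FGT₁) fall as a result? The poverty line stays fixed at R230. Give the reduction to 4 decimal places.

0.0924

Before: below the line — R80, R90, R110, R160, R190, R210; poverty gap index (FGT₁) = 0.293478.
After the R30 transfer: below the line — R110, R120, R140, R190, R220; poverty gap index (FGT₁) = 0.201087.
Reduction = 0.293478 − 0.201087 = 0.0924.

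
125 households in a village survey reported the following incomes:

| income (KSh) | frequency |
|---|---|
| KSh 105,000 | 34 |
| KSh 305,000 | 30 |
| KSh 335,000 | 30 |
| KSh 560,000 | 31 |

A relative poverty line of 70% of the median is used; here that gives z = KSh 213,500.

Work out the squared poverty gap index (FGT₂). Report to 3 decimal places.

Poor units: 34×KSh 105,000 (q = 34 of N = 125).
Gap ratios (z−y)/z: (213500−105000)/213500 = 0.5082 (×34).
Squared: 0.2583 (×34).
Sum = 8.780973; P₂ = 8.780973 / 125 = 0.070.

0.070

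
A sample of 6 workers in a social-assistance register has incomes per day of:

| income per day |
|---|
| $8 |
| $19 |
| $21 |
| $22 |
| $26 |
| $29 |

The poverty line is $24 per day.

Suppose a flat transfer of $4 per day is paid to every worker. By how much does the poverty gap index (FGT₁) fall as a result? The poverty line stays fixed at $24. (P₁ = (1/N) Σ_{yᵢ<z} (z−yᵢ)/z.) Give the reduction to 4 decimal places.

0.0903

Before: below the line — $8, $19, $21, $22; poverty gap index (FGT₁) = 0.180556.
After the $4 transfer: below the line — $12, $23; poverty gap index (FGT₁) = 0.090278.
Reduction = 0.180556 − 0.090278 = 0.0903.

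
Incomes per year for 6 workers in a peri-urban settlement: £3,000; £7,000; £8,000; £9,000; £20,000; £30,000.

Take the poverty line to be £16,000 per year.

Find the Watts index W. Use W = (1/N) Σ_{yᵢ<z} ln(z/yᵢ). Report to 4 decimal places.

0.6282

Below z: £3,000, £7,000, £8,000, £9,000 (q = 4 of N = 6).
Log gaps: ln(16000/3000) = 1.6740; ln(16000/7000) = 0.8267; ln(16000/8000) = 0.6931; ln(16000/9000) = 0.5754.
W = 3.769166 / 6 = 0.6282.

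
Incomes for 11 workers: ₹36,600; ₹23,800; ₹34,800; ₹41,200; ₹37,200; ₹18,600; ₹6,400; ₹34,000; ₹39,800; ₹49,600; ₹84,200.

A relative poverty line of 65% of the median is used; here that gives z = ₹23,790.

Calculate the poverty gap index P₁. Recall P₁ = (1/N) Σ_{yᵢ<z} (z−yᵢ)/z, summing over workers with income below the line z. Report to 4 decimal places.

0.0863

Incomes under z: ₹6,400, ₹18,600 (q = 2 of N = 11).
Relative gaps: (23790−6400)/23790 = 0.7310; (23790−18600)/23790 = 0.2182.
Sum of shortfalls = 0.949138; P₁ averages over all N: 0.949138 / 11 = 0.0863.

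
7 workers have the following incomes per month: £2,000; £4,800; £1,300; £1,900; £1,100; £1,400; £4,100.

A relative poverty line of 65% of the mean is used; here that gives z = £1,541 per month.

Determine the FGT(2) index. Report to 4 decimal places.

Below the line: £1,100, £1,300, £1,400 (q = 3 of N = 7).
Gap ratios (z−y)/z: (1541−1100)/1541 = 0.2862; (1541−1300)/1541 = 0.1564; (1541−1400)/1541 = 0.0915.
Squared: 0.0819; 0.0245; 0.0084.
Sum = 0.114728; P₂ = 0.114728 / 7 = 0.0164.

0.0164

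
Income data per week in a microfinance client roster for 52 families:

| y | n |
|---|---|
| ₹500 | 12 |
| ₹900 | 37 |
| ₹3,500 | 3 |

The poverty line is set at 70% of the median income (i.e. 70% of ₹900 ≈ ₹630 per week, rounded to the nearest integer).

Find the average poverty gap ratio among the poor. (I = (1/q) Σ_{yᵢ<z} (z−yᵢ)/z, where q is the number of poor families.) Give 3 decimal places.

0.206

Below the line: 12×₹500 (q = 12 of N = 52).
Shortfall ratios (z−y)/z: 0.2063 (×12); sum = 2.476190.
I averages over the q = 12 poor units only: 2.476190 / 12 = 0.206.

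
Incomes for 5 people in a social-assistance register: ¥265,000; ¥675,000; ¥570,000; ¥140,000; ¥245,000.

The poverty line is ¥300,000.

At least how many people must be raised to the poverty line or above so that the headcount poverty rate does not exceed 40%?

Currently q = 3 of N = 5 are below the line (H = 0.600).
A headcount ratio of at most 40% allows at most ⌊0.40 × 5⌋ = 2 poor people.
So at least 3 − 2 = 1 must be lifted.

1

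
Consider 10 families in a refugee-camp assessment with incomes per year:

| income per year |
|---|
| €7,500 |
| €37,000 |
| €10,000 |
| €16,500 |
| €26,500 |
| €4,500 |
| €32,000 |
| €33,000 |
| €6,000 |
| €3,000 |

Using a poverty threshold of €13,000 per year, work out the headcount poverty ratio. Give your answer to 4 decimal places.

0.5000

5 of the 10 families have income below €13,000.
H = 5/10 = 0.5000.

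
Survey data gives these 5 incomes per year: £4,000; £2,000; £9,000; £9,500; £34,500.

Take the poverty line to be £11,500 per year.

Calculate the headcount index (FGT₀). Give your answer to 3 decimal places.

4 of the 5 households have income below £11,500.
H = 4/5 = 0.800.

0.800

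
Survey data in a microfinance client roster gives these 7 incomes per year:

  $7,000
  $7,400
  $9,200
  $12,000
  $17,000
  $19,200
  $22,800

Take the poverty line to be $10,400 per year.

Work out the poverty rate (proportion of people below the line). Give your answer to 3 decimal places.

3 of the 7 people have income below $10,400.
H = 3/7 = 0.429.

0.429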